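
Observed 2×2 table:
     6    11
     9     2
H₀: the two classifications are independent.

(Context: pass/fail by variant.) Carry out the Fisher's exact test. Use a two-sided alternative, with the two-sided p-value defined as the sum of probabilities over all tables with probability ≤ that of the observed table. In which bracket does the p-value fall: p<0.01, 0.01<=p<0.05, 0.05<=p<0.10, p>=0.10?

p-value bracket: 0.01<=p<0.05

Margins: r₁=17, r₂=11, c₁=15, c₂=13, n=28
p_obs = C(17,6)·C(11,9)/C(28,15); sum pmf over tables with pmf ≤ p_obs
p-value (two-sided) = 0.02376
→ bracket: 0.01<=p<0.05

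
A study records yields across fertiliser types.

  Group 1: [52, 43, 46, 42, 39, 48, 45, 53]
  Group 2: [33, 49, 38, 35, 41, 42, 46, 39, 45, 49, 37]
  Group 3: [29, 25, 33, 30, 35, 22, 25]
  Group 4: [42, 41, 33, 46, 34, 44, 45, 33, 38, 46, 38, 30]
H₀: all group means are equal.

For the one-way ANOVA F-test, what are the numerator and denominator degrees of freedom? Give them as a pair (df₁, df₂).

degrees of freedom = [3, 34]

k = 4 groups, N = 38 total
df = (k−1, N−k) = (4−1, 38−4) = (3, 34)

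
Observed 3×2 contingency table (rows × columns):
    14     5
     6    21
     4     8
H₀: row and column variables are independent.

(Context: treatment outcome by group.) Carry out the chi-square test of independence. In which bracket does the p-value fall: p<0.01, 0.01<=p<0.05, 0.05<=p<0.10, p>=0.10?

p-value bracket: p<0.01

Row totals [19, 27, 12], col totals [24, 34], n=58
χ² = (14−7.86)²/7.86 + (5−11.14)²/11.14 + (6−11.17)²/11.17 + (21−15.83)²/15.83 + (4−4.97)²/4.97 + (8−7.03)²/7.03 = 12.5796
df = 2
p-value (upper-tail) = 0.00186
→ bracket: p<0.01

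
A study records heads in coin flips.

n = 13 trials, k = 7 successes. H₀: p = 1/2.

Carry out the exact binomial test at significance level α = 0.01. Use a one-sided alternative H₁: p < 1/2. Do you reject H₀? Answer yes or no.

reject H₀: no

Exact binomial: n=13, k=7, p₀=1/2=0.5000
P(X≤7) from Σ C(n,i)·p₀^i·(1−p₀)^(n−i)
p-value (one-sided, H₁ less) = 0.70947
At α=0.01: p ≥ α → fail to reject H₀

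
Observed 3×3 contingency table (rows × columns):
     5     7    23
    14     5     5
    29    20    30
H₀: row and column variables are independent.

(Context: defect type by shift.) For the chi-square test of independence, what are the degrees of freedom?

degrees of freedom = 4

df = (r−1)(c−1) = (3−1)·(3−1) = 4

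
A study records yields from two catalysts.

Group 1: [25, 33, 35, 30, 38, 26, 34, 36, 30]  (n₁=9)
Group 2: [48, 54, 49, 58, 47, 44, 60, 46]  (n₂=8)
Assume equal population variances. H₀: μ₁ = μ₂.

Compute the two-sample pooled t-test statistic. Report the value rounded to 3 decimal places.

x̄₁=31.889, s₁=4.457, n₁=9
x̄₂=50.750, s₂=5.874, n₂=8
s_p² = [8·4.457² + 7·5.874²]/15 = 26.6926
SE = √(s_p²·(1/9+1/8)) = 2.5105
t = (31.889−50.750)/2.5105 = -7.5130
df = 15

test statistic = -7.513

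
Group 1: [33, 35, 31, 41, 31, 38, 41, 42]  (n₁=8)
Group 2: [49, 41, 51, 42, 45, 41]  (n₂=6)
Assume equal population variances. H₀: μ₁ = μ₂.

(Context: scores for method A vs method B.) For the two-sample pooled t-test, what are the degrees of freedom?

degrees of freedom = 12

df = n₁ + n₂ − 2 = 8 + 6 − 2 = 12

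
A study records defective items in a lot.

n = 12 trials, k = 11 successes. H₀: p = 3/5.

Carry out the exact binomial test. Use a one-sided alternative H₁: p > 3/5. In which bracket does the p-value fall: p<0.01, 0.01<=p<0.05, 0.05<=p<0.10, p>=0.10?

p-value bracket: 0.01<=p<0.05

Exact binomial: n=12, k=11, p₀=3/5=0.6000
P(X≥11) from Σ C(n,i)·p₀^i·(1−p₀)^(n−i)
p-value (one-sided, H₁ greater) = 0.01959
→ bracket: 0.01<=p<0.05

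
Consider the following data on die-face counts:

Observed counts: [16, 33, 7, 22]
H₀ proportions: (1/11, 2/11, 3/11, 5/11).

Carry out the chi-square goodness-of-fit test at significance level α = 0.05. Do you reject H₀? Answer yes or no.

reject H₀: yes

n = 78; E_i = n·p_i = [7.09, 14.18, 21.27, 35.45]
χ² = (16−7.09)²/7.09 + (33−14.18)²/14.18 + (7−21.27)²/21.27 + (22−35.45)²/35.45 = 50.8457
df = 3
p-value (upper-tail) = 0.00000
At α=0.05: p < α → reject H₀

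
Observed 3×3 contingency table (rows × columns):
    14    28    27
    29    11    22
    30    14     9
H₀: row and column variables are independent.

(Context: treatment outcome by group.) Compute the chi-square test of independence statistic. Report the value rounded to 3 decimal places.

test statistic = 22.343

Row totals [69, 62, 53], col totals [73, 53, 58], n=184
χ² = (14−27.38)²/27.38 + (28−19.88)²/19.88 + (27−21.75)²/21.75 + (29−24.60)²/24.60 + (11−17.86)²/17.86 + (22−19.54)²/19.54 + (30−21.03)²/21.03 + (14−15.27)²/15.27 + (9−16.71)²/16.71 = 22.3432
df = 4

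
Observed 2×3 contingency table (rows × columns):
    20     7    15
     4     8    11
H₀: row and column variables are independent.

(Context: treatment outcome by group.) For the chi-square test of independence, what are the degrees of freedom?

degrees of freedom = 2

df = (r−1)(c−1) = (2−1)·(3−1) = 2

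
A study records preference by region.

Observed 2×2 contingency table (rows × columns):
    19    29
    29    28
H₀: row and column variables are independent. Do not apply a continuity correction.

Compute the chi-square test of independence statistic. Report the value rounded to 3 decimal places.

Row totals [48, 57], col totals [48, 57], n=105
χ² = (19−21.94)²/21.94 + (29−26.06)²/26.06 + (29−26.06)²/26.06 + (28−30.94)²/30.94 = 1.3393
df = 1

test statistic = 1.339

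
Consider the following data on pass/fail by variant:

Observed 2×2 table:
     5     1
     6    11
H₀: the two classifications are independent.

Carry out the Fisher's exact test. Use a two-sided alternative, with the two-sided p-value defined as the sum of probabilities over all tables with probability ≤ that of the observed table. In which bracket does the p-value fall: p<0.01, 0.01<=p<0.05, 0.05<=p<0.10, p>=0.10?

p-value bracket: 0.05<=p<0.10

Margins: r₁=6, r₂=17, c₁=11, c₂=12, n=23
p_obs = C(6,5)·C(17,6)/C(23,11); sum pmf over tables with pmf ≤ p_obs
p-value (two-sided) = 0.06865
→ bracket: 0.05<=p<0.10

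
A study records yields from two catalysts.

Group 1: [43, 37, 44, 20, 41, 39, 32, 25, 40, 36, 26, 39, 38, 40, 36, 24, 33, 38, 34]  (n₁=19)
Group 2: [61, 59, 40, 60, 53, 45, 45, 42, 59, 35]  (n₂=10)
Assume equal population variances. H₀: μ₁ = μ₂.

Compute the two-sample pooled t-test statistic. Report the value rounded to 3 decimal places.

test statistic = -4.866

x̄₁=35.000, s₁=6.782, n₁=19
x̄₂=49.900, s₂=9.608, n₂=10
s_p² = [18·6.782² + 9·9.608²]/27 = 61.4407
SE = √(s_p²·(1/19+1/10)) = 3.0623
t = (35.000−49.900)/3.0623 = -4.8656
df = 27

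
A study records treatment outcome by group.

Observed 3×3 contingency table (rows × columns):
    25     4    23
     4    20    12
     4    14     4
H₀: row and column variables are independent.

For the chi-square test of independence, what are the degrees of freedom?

degrees of freedom = 4

df = (r−1)(c−1) = (3−1)·(3−1) = 4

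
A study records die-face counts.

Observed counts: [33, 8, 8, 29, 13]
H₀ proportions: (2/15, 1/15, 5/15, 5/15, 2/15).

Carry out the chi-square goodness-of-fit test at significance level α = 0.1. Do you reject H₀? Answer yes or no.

n = 91; E_i = n·p_i = [12.13, 6.07, 30.33, 30.33, 12.13]
χ² = (33−12.13)²/12.13 + (8−6.07)²/6.07 + (8−30.33)²/30.33 + (29−30.33)²/30.33 + (13−12.13)²/12.13 = 53.0659
df = 4
p-value (upper-tail) = 0.00000
At α=0.1: p < α → reject H₀

reject H₀: yes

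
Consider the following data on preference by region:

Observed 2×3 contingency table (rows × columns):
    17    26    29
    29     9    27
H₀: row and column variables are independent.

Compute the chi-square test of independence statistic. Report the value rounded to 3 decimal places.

Row totals [72, 65], col totals [46, 35, 56], n=137
χ² = (17−24.18)²/24.18 + (26−18.39)²/18.39 + (29−29.43)²/29.43 + (29−21.82)²/21.82 + (9−16.61)²/16.61 + (27−26.57)²/26.57 = 11.1304
df = 2

test statistic = 11.130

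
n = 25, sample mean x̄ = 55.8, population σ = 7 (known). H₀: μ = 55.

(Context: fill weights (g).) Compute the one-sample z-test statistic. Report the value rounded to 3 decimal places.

test statistic = 0.571

SE = σ/√n = 7/√25 = 1.4000
z = (x̄−μ₀)/SE = (55.8−55)/1.4000 = 0.5714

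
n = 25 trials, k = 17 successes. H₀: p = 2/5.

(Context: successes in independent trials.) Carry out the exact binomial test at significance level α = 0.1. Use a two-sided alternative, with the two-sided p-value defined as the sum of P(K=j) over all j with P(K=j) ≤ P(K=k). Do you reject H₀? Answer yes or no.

Exact binomial: n=25, k=17, p₀=2/5=0.4000
P(X=j) = C(n,j)·p₀^j·(1−p₀)^(n−j); p = Σ P(X=j) over j with P(X=j) ≤ P(X=17)
p-value (two-sided) = 0.00669
At α=0.1: p < α → reject H₀

reject H₀: yes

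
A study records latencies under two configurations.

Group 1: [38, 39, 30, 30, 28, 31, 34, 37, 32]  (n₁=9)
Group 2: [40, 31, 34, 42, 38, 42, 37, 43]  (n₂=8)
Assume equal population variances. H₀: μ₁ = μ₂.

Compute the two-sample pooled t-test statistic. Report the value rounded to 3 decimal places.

test statistic = -2.590

x̄₁=33.222, s₁=3.962, n₁=9
x̄₂=38.375, s₂=4.241, n₂=8
s_p² = [8·3.962² + 7·4.241²]/15 = 16.7620
SE = √(s_p²·(1/9+1/8)) = 1.9894
t = (33.222−38.375)/1.9894 = -2.5901
df = 15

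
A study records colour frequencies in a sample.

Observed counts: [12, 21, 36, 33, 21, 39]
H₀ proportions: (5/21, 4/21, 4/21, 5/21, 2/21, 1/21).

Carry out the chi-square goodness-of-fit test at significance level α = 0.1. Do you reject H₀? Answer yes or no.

n = 162; E_i = n·p_i = [38.57, 30.86, 30.86, 38.57, 15.43, 7.71]
χ² = (12−38.57)²/38.57 + (21−30.86)²/30.86 + (36−30.86)²/30.86 + (33−38.57)²/38.57 + (21−15.43)²/15.43 + (39−7.71)²/7.71 = 152.0083
df = 5
p-value (upper-tail) = 0.00000
At α=0.1: p < α → reject H₀

reject H₀: yes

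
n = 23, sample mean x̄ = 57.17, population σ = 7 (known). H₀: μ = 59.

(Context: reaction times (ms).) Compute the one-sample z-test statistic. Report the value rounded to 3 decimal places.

test statistic = -1.254

SE = σ/√n = 7/√23 = 1.4596
z = (x̄−μ₀)/SE = (57.17−59)/1.4596 = -1.2538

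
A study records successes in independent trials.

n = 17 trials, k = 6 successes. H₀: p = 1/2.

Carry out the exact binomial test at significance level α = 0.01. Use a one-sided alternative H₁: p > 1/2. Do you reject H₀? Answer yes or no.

reject H₀: no

Exact binomial: n=17, k=6, p₀=1/2=0.5000
P(X≥6) from Σ C(n,i)·p₀^i·(1−p₀)^(n−i)
p-value (one-sided, H₁ greater) = 0.92827
At α=0.01: p ≥ α → fail to reject H₀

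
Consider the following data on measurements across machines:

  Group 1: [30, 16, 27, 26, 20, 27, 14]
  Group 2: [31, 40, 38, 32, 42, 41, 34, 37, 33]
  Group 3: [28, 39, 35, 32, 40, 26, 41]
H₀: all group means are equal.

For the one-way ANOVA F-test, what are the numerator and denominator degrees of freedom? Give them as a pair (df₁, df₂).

degrees of freedom = [2, 20]

k = 3 groups, N = 23 total
df = (k−1, N−k) = (3−1, 23−3) = (2, 20)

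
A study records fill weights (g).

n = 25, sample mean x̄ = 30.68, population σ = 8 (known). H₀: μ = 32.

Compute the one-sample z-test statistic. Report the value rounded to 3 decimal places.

SE = σ/√n = 8/√25 = 1.6000
z = (x̄−μ₀)/SE = (30.68−32)/1.6000 = -0.8250

test statistic = -0.825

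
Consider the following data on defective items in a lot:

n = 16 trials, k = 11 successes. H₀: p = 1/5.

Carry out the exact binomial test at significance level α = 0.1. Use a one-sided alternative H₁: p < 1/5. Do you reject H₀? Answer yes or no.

reject H₀: no

Exact binomial: n=16, k=11, p₀=1/5=0.2000
P(X≤11) from Σ C(n,i)·p₀^i·(1−p₀)^(n−i)
p-value (one-sided, H₁ less) = 1.00000
At α=0.1: p ≥ α → fail to reject H₀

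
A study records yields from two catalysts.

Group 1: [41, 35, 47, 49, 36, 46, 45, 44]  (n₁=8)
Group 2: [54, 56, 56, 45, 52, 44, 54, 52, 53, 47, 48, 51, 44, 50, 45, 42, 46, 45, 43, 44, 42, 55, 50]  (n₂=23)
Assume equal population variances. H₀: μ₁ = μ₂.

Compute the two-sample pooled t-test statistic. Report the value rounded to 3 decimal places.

test statistic = -2.897

x̄₁=42.875, s₁=5.111, n₁=8
x̄₂=48.609, s₂=4.727, n₂=23
s_p² = [7·5.111² + 22·4.727²]/29 = 23.2536
SE = √(s_p²·(1/8+1/23)) = 1.9793
t = (42.875−48.609)/1.9793 = -2.8968
df = 29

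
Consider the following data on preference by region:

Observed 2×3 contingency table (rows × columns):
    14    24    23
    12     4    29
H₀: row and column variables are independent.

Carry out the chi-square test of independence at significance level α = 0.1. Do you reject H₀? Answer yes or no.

reject H₀: yes

Row totals [61, 45], col totals [26, 28, 52], n=106
χ² = (14−14.96)²/14.96 + (24−16.11)²/16.11 + (23−29.92)²/29.92 + (12−11.04)²/11.04 + (4−11.89)²/11.89 + (29−22.08)²/22.08 = 13.0133
df = 2
p-value (upper-tail) = 0.00149
At α=0.1: p < α → reject H₀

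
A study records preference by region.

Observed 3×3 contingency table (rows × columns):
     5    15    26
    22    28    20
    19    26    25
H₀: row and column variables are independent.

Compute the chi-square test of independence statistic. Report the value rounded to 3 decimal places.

test statistic = 11.276

Row totals [46, 70, 70], col totals [46, 69, 71], n=186
χ² = (5−11.38)²/11.38 + (15−17.06)²/17.06 + (26−17.56)²/17.56 + (22−17.31)²/17.31 + (28−25.97)²/25.97 + (20−26.72)²/26.72 + (19−17.31)²/17.31 + (26−25.97)²/25.97 + (25−26.72)²/26.72 = 11.2756
df = 4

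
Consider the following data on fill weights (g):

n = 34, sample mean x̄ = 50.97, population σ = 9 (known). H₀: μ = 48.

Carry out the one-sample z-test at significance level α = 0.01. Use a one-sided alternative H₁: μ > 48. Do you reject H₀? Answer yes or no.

SE = σ/√n = 9/√34 = 1.5435
z = (x̄−μ₀)/SE = (50.97−48)/1.5435 = 1.9242
p-value (one-sided, H₁ greater) = 0.02716
At α=0.01: p ≥ α → fail to reject H₀

reject H₀: no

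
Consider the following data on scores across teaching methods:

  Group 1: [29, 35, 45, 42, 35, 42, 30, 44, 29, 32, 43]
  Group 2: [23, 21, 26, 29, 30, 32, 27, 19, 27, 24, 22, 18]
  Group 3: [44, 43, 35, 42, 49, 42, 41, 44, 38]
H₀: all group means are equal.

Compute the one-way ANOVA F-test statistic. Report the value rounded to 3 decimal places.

Group means [36.91, 24.83, 42.00], grand mean 33.812
SSB = Σnᵢ(x̄ᵢ−x̄)² = 1676.299; SSW = ΣΣ(x−x̄ᵢ)² = 746.576
MSB = 1676.299/2 = 838.1496; MSW = 746.576/29 = 25.7440
F = MSB/MSW = 32.5571
df = (2, 29)

test statistic = 32.557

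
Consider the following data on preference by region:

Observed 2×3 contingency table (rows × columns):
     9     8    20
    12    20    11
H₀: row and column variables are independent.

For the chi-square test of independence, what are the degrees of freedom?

degrees of freedom = 2

df = (r−1)(c−1) = (2−1)·(3−1) = 2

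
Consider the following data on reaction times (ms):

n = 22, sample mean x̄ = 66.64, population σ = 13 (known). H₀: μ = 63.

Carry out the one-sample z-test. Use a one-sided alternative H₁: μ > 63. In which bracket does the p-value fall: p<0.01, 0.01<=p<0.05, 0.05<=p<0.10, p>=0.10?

SE = σ/√n = 13/√22 = 2.7716
z = (x̄−μ₀)/SE = (66.64−63)/2.7716 = 1.3133
p-value (one-sided, H₁ greater) = 0.09454
→ bracket: 0.05<=p<0.10

p-value bracket: 0.05<=p<0.10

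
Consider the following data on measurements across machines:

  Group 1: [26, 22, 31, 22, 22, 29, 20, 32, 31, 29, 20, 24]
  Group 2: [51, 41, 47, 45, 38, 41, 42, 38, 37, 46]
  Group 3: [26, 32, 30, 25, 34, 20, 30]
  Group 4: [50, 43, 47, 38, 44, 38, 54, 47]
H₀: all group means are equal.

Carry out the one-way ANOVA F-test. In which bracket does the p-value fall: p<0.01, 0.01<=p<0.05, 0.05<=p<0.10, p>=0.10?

p-value bracket: p<0.01

Group means [25.67, 42.60, 28.14, 45.12], grand mean 34.919
SSB = Σnᵢ(x̄ᵢ−x̄)² = 2771.958; SSW = ΣΣ(x−x̄ᵢ)² = 766.799
MSB = 2771.958/3 = 923.9860; MSW = 766.799/33 = 23.2363
F = MSB/MSW = 39.7647
df = (3, 33)
p-value (upper-tail) = 0.00000
→ bracket: p<0.01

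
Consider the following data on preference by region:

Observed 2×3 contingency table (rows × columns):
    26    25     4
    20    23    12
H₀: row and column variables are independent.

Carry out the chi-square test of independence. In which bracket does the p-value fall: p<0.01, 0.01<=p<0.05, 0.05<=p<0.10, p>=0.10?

p-value bracket: 0.05<=p<0.10

Row totals [55, 55], col totals [46, 48, 16], n=110
χ² = (26−23.00)²/23.00 + (25−24.00)²/24.00 + (4−8.00)²/8.00 + (20−23.00)²/23.00 + (23−24.00)²/24.00 + (12−8.00)²/8.00 = 4.8659
df = 2
p-value (upper-tail) = 0.08778
→ bracket: 0.05<=p<0.10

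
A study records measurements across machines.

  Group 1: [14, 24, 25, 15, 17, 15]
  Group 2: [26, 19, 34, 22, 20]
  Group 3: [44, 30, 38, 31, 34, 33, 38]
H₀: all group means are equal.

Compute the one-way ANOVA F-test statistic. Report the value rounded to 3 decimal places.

test statistic = 17.927

Group means [18.33, 24.20, 35.43], grand mean 26.611
SSB = Σnᵢ(x̄ᵢ−x̄)² = 984.430; SSW = ΣΣ(x−x̄ᵢ)² = 411.848
MSB = 984.430/2 = 492.2151; MSW = 411.848/15 = 27.4565
F = MSB/MSW = 17.9271
df = (2, 15)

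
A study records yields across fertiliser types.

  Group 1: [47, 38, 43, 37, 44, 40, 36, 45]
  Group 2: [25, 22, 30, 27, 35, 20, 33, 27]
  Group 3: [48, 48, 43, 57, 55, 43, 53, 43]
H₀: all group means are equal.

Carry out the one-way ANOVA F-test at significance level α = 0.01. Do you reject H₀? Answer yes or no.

Group means [41.25, 27.38, 48.75], grand mean 39.125
SSB = Σnᵢ(x̄ᵢ−x̄)² = 1881.750; SSW = ΣΣ(x−x̄ᵢ)² = 526.875
MSB = 1881.750/2 = 940.8750; MSW = 526.875/21 = 25.0893
F = MSB/MSW = 37.5011
df = (2, 21)
p-value (upper-tail) = 0.00000
At α=0.01: p < α → reject H₀

reject H₀: yes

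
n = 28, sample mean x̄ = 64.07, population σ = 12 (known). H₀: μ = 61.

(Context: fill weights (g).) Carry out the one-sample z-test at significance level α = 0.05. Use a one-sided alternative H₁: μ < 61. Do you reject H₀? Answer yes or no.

SE = σ/√n = 12/√28 = 2.2678
z = (x̄−μ₀)/SE = (64.07−61)/2.2678 = 1.3537
p-value (one-sided, H₁ less) = 0.91209
At α=0.05: p ≥ α → fail to reject H₀

reject H₀: no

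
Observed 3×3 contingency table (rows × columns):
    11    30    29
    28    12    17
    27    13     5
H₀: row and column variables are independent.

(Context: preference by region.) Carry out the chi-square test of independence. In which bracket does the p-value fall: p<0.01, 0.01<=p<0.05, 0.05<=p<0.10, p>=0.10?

Row totals [70, 57, 45], col totals [66, 55, 51], n=172
χ² = (11−26.86)²/26.86 + (30−22.38)²/22.38 + (29−20.76)²/20.76 + (28−21.87)²/21.87 + (12−18.23)²/18.23 + (17−16.90)²/16.90 + (27−17.27)²/17.27 + (13−14.39)²/14.39 + (5−13.34)²/13.34 = 29.9124
df = 4
p-value (upper-tail) = 0.00001
→ bracket: p<0.01

p-value bracket: p<0.01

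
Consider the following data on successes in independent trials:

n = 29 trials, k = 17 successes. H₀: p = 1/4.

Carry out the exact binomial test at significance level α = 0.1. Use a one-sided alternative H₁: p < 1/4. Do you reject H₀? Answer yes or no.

reject H₀: no

Exact binomial: n=29, k=17, p₀=1/4=0.2500
P(X≤17) from Σ C(n,i)·p₀^i·(1−p₀)^(n−i)
p-value (one-sided, H₁ less) = 0.99997
At α=0.1: p ≥ α → fail to reject H₀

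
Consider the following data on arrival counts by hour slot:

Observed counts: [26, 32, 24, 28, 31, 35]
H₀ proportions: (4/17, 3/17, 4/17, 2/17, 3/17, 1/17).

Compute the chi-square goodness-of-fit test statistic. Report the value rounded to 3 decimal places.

n = 176; E_i = n·p_i = [41.41, 31.06, 41.41, 20.71, 31.06, 10.35]
χ² = (26−41.41)²/41.41 + (32−31.06)²/31.06 + (24−41.41)²/41.41 + (28−20.71)²/20.71 + (31−31.06)²/31.06 + (35−10.35)²/10.35 = 74.3314
df = 5

test statistic = 74.331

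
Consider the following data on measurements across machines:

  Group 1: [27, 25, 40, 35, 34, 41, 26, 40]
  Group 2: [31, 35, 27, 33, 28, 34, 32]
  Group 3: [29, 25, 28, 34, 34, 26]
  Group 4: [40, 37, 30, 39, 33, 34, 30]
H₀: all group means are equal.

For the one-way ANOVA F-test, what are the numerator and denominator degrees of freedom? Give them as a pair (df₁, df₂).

k = 4 groups, N = 28 total
df = (k−1, N−k) = (4−1, 28−4) = (3, 24)

degrees of freedom = [3, 24]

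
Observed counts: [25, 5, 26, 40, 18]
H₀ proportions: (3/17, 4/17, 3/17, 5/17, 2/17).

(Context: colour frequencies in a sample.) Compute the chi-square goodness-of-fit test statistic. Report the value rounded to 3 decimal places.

test statistic = 23.479

n = 114; E_i = n·p_i = [20.12, 26.82, 20.12, 33.53, 13.41]
χ² = (25−20.12)²/20.12 + (5−26.82)²/26.82 + (26−20.12)²/20.12 + (40−33.53)²/33.53 + (18−13.41)²/13.41 = 23.4788
df = 4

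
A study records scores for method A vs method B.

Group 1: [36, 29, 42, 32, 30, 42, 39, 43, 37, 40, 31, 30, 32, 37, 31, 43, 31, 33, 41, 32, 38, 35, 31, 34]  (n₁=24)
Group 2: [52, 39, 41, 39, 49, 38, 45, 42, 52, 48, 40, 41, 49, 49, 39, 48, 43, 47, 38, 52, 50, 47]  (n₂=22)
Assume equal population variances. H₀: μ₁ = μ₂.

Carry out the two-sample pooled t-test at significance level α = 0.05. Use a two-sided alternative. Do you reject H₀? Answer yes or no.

reject H₀: yes

x̄₁=35.375, s₁=4.661, n₁=24
x̄₂=44.909, s₂=4.985, n₂=22
s_p² = [23·4.661² + 21·4.985²]/44 = 23.2146
SE = √(s_p²·(1/24+1/22)) = 1.4221
t = (35.375−44.909)/1.4221 = -6.7040
df = 44
p-value (two-sided) = 0.00000
At α=0.05: p < α → reject H₀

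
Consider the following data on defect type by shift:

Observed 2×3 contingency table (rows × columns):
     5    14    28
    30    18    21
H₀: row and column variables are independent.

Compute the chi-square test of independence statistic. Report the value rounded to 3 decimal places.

test statistic = 15.751

Row totals [47, 69], col totals [35, 32, 49], n=116
χ² = (5−14.18)²/14.18 + (14−12.97)²/12.97 + (28−19.85)²/19.85 + (30−20.82)²/20.82 + (18−19.03)²/19.03 + (21−29.15)²/29.15 = 15.7513
df = 2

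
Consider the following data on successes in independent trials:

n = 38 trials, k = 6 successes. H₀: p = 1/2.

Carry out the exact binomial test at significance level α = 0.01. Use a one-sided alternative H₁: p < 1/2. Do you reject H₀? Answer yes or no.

reject H₀: yes

Exact binomial: n=38, k=6, p₀=1/2=0.5000
P(X≤6) from Σ C(n,i)·p₀^i·(1−p₀)^(n−i)
p-value (one-sided, H₁ less) = 0.00001
At α=0.01: p < α → reject H₀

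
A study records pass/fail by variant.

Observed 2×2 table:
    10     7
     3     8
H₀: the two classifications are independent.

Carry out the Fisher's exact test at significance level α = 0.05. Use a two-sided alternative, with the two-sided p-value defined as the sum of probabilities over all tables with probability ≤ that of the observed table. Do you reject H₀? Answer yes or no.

Margins: r₁=17, r₂=11, c₁=13, c₂=15, n=28
p_obs = C(17,10)·C(11,3)/C(28,13); sum pmf over tables with pmf ≤ p_obs
p-value (two-sided) = 0.13673
At α=0.05: p ≥ α → fail to reject H₀

reject H₀: no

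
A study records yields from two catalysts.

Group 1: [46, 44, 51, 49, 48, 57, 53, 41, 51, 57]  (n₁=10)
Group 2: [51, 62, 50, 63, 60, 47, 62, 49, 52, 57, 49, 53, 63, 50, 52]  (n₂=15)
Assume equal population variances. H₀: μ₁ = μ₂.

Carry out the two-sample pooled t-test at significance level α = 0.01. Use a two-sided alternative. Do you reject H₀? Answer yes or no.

x̄₁=49.700, s₁=5.229, n₁=10
x̄₂=54.667, s₂=5.839, n₂=15
s_p² = [9·5.229² + 14·5.839²]/23 = 31.4536
SE = √(s_p²·(1/10+1/15)) = 2.2896
t = (49.700−54.667)/2.2896 = -2.1692
df = 23
p-value (two-sided) = 0.04065
At α=0.01: p ≥ α → fail to reject H₀

reject H₀: no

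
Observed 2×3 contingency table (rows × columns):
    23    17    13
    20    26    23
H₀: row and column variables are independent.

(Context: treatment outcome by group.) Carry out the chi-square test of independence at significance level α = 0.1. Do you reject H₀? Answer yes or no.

Row totals [53, 69], col totals [43, 43, 36], n=122
χ² = (23−18.68)²/18.68 + (17−18.68)²/18.68 + (13−15.64)²/15.64 + (20−24.32)²/24.32 + (26−24.32)²/24.32 + (23−20.36)²/20.36 = 2.8210
df = 2
p-value (upper-tail) = 0.24403
At α=0.1: p ≥ α → fail to reject H₀

reject H₀: no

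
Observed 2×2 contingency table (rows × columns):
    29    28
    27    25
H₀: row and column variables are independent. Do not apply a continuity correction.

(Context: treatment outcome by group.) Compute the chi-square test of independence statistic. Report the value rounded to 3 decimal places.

test statistic = 0.012

Row totals [57, 52], col totals [56, 53], n=109
χ² = (29−29.28)²/29.28 + (28−27.72)²/27.72 + (27−26.72)²/26.72 + (25−25.28)²/25.28 = 0.0119
df = 1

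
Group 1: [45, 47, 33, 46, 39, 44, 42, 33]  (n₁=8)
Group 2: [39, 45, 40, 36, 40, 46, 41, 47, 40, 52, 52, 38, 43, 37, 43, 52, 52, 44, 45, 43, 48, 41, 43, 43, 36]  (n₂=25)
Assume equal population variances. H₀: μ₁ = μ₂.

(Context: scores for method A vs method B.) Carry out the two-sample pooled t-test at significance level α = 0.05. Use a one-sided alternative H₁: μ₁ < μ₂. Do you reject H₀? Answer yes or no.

x̄₁=41.125, s₁=5.592, n₁=8
x̄₂=43.440, s₂=4.950, n₂=25
s_p² = [7·5.592² + 24·4.950²]/31 = 26.0334
SE = √(s_p²·(1/8+1/25)) = 2.0726
t = (41.125−43.440)/2.0726 = -1.1170
df = 31
p-value (one-sided, H₁ less) = 0.13629
At α=0.05: p ≥ α → fail to reject H₀

reject H₀: no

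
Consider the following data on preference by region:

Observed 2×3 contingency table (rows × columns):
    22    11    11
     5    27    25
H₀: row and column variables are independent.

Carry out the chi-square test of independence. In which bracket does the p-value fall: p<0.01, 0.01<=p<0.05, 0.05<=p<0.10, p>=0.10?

p-value bracket: p<0.01

Row totals [44, 57], col totals [27, 38, 36], n=101
χ² = (22−11.76)²/11.76 + (11−16.55)²/16.55 + (11−15.68)²/15.68 + (5−15.24)²/15.24 + (27−21.45)²/21.45 + (25−20.32)²/20.32 = 21.5691
df = 2
p-value (upper-tail) = 0.00002
→ bracket: p<0.01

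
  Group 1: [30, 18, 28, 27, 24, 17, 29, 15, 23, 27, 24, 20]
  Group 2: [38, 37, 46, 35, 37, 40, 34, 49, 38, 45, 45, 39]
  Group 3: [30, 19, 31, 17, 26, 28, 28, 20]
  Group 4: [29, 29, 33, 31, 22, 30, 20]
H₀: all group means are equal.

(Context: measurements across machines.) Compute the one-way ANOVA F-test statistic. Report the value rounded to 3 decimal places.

test statistic = 26.854

Group means [23.50, 40.25, 24.88, 27.71], grand mean 29.692
SSB = Σnᵢ(x̄ᵢ−x̄)² = 2010.754; SSW = ΣΣ(x−x̄ᵢ)² = 873.554
MSB = 2010.754/3 = 670.2514; MSW = 873.554/35 = 24.9587
F = MSB/MSW = 26.8544
df = (3, 35)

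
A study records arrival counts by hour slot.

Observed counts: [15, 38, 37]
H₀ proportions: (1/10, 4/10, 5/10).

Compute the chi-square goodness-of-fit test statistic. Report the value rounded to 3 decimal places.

n = 90; E_i = n·p_i = [9.00, 36.00, 45.00]
χ² = (15−9.00)²/9.00 + (38−36.00)²/36.00 + (37−45.00)²/45.00 = 5.5333
df = 2

test statistic = 5.533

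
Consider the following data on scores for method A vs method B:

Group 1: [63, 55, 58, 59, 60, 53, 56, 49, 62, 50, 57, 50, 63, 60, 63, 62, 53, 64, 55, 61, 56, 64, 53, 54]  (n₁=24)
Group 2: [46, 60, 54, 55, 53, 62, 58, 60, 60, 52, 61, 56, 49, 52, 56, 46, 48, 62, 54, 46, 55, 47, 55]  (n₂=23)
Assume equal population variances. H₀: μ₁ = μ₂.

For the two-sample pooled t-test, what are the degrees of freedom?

degrees of freedom = 45

df = n₁ + n₂ − 2 = 24 + 23 − 2 = 45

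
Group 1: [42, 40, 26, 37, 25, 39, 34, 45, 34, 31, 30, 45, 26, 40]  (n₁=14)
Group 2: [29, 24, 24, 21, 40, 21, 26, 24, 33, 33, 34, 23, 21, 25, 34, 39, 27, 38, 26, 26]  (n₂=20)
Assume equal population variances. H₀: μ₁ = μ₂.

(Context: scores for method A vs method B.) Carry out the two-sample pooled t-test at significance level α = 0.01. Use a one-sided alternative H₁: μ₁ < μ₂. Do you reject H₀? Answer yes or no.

reject H₀: no

x̄₁=35.286, s₁=6.922, n₁=14
x̄₂=28.400, s₂=6.185, n₂=20
s_p² = [13·6.922² + 19·6.185²]/32 = 42.1768
SE = √(s_p²·(1/14+1/20)) = 2.2631
t = (35.286−28.400)/2.2631 = 3.0426
df = 32
p-value (one-sided, H₁ less) = 0.99767
At α=0.01: p ≥ α → fail to reject H₀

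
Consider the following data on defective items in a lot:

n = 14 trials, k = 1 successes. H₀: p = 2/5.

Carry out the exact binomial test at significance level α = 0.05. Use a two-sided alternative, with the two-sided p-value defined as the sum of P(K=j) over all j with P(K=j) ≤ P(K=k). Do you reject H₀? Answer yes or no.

reject H₀: yes

Exact binomial: n=14, k=1, p₀=2/5=0.4000
P(X=j) = C(n,j)·p₀^j·(1−p₀)^(n−j); p = Σ P(X=j) over j with P(X=j) ≤ P(X=1)
p-value (two-sided) = 0.01200
At α=0.05: p < α → reject H₀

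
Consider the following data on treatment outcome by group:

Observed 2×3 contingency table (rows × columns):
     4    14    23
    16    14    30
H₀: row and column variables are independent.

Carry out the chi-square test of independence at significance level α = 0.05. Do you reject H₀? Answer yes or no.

Row totals [41, 60], col totals [20, 28, 53], n=101
χ² = (4−8.12)²/8.12 + (14−11.37)²/11.37 + (23−21.51)²/21.51 + (16−11.88)²/11.88 + (14−16.63)²/16.63 + (30−31.49)²/31.49 = 4.7172
df = 2
p-value (upper-tail) = 0.09455
At α=0.05: p ≥ α → fail to reject H₀

reject H₀: no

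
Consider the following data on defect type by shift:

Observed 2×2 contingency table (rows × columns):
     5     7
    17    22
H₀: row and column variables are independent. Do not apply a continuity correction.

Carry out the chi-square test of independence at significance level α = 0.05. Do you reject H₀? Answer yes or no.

Row totals [12, 39], col totals [22, 29], n=51
χ² = (5−5.18)²/5.18 + (7−6.82)²/6.82 + (17−16.82)²/16.82 + (22−22.18)²/22.18 = 0.0138
df = 1
p-value (upper-tail) = 0.90637
At α=0.05: p ≥ α → fail to reject H₀

reject H₀: no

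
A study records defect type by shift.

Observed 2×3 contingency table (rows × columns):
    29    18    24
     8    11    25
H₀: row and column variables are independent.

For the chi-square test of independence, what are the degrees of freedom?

df = (r−1)(c−1) = (2−1)·(3−1) = 2

degrees of freedom = 2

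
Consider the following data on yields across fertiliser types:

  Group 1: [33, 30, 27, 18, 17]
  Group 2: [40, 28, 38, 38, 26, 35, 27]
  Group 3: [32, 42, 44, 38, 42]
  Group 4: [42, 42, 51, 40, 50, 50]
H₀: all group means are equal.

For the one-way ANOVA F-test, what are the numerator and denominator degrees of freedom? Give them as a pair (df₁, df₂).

k = 4 groups, N = 23 total
df = (k−1, N−k) = (4−1, 23−4) = (3, 19)

degrees of freedom = [3, 19]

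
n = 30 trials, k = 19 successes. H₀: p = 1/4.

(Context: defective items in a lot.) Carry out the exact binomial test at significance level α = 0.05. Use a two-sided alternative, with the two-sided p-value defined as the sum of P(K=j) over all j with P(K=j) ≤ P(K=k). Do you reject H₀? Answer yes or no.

Exact binomial: n=30, k=19, p₀=1/4=0.2500
P(X=j) = C(n,j)·p₀^j·(1−p₀)^(n−j); p = Σ P(X=j) over j with P(X=j) ≤ P(X=19)
p-value (two-sided) = 0.00001
At α=0.05: p < α → reject H₀

reject H₀: yes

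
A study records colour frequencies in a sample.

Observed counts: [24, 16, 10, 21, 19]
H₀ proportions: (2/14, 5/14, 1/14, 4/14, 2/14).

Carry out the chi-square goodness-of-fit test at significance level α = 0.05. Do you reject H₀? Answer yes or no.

reject H₀: yes

n = 90; E_i = n·p_i = [12.86, 32.14, 6.43, 25.71, 12.86]
χ² = (24−12.86)²/12.86 + (16−32.14)²/32.14 + (10−6.43)²/6.43 + (21−25.71)²/25.71 + (19−12.86)²/12.86 = 23.5478
df = 4
p-value (upper-tail) = 0.00010
At α=0.05: p < α → reject H₀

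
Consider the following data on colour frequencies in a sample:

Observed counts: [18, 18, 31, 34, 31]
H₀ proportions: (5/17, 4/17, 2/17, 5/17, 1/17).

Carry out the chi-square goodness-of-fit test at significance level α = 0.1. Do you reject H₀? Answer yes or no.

n = 132; E_i = n·p_i = [38.82, 31.06, 15.53, 38.82, 7.76]
χ² = (18−38.82)²/38.82 + (18−31.06)²/31.06 + (31−15.53)²/15.53 + (34−38.82)²/38.82 + (31−7.76)²/7.76 = 102.2008
df = 4
p-value (upper-tail) = 0.00000
At α=0.1: p < α → reject H₀

reject H₀: yes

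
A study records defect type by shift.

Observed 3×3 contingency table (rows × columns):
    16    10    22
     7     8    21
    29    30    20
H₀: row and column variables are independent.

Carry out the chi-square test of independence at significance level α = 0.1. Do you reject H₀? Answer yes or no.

Row totals [48, 36, 79], col totals [52, 48, 63], n=163
χ² = (16−15.31)²/15.31 + (10−14.13)²/14.13 + (22−18.55)²/18.55 + (7−11.48)²/11.48 + (8−10.60)²/10.60 + (21−13.91)²/13.91 + (29−25.20)²/25.20 + (30−23.26)²/23.26 + (20−30.53)²/30.53 = 14.0360
df = 4
p-value (upper-tail) = 0.00718
At α=0.1: p < α → reject H₀

reject H₀: yes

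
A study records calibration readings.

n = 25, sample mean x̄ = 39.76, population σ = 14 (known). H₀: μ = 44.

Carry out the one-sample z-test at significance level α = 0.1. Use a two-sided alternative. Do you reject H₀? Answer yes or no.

reject H₀: no

SE = σ/√n = 14/√25 = 2.8000
z = (x̄−μ₀)/SE = (39.76−44)/2.8000 = -1.5143
p-value (two-sided) = 0.12995
At α=0.1: p ≥ α → fail to reject H₀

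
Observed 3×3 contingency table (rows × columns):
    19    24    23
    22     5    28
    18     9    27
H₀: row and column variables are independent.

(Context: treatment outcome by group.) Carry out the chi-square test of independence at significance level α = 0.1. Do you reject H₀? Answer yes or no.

reject H₀: yes

Row totals [66, 55, 54], col totals [59, 38, 78], n=175
χ² = (19−22.25)²/22.25 + (24−14.33)²/14.33 + (23−29.42)²/29.42 + (22−18.54)²/18.54 + (5−11.94)²/11.94 + (28−24.51)²/24.51 + (18−18.21)²/18.21 + (9−11.73)²/11.73 + (27−24.07)²/24.07 = 14.5671
df = 4
p-value (upper-tail) = 0.00569
At α=0.1: p < α → reject H₀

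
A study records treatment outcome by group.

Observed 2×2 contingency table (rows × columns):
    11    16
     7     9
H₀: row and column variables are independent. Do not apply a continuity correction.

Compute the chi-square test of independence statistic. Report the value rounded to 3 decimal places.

test statistic = 0.037

Row totals [27, 16], col totals [18, 25], n=43
χ² = (11−11.30)²/11.30 + (16−15.70)²/15.70 + (7−6.70)²/6.70 + (9−9.30)²/9.30 = 0.0374
df = 1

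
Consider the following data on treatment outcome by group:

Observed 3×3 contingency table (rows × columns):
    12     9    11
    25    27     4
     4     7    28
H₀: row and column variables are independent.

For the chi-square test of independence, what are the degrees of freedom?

df = (r−1)(c−1) = (3−1)·(3−1) = 4

degrees of freedom = 4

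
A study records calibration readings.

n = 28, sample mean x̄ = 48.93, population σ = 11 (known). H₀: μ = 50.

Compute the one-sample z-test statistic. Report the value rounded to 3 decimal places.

SE = σ/√n = 11/√28 = 2.0788
z = (x̄−μ₀)/SE = (48.93−50)/2.0788 = -0.5147

test statistic = -0.515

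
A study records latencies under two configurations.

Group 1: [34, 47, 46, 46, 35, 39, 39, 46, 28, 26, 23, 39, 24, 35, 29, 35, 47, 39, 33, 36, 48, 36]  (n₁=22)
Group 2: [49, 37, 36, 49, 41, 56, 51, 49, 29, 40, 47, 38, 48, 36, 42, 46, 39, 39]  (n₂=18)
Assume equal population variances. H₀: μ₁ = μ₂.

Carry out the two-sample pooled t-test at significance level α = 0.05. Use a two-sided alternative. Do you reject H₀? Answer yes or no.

x̄₁=36.818, s₁=7.713, n₁=22
x̄₂=42.889, s₂=6.825, n₂=18
s_p² = [21·7.713² + 17·6.825²]/38 = 53.7119
SE = √(s_p²·(1/22+1/18)) = 2.3293
t = (36.818−42.889)/2.3293 = -2.6063
df = 38
p-value (two-sided) = 0.01300
At α=0.05: p < α → reject H₀

reject H₀: yes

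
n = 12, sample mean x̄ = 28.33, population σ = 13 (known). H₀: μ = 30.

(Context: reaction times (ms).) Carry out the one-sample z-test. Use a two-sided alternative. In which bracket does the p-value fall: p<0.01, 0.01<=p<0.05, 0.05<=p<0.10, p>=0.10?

p-value bracket: p>=0.10

SE = σ/√n = 13/√12 = 3.7528
z = (x̄−μ₀)/SE = (28.33−30)/3.7528 = -0.4450
p-value (two-sided) = 0.65632
→ bracket: p>=0.10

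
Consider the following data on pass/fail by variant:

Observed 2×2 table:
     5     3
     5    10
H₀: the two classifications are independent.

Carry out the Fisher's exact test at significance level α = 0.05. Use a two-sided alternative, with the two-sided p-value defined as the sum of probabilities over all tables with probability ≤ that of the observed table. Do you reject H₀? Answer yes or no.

reject H₀: no

Margins: r₁=8, r₂=15, c₁=10, c₂=13, n=23
p_obs = C(8,5)·C(15,5)/C(23,10); sum pmf over tables with pmf ≤ p_obs
p-value (two-sided) = 0.22129
At α=0.05: p ≥ α → fail to reject H₀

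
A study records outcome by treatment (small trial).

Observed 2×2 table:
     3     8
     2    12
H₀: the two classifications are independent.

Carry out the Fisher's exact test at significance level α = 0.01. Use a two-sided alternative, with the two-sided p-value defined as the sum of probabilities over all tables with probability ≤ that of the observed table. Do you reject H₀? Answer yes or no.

reject H₀: no

Margins: r₁=11, r₂=14, c₁=5, c₂=20, n=25
p_obs = C(11,3)·C(14,2)/C(25,5); sum pmf over tables with pmf ≤ p_obs
p-value (two-sided) = 0.62319
At α=0.01: p ≥ α → fail to reject H₀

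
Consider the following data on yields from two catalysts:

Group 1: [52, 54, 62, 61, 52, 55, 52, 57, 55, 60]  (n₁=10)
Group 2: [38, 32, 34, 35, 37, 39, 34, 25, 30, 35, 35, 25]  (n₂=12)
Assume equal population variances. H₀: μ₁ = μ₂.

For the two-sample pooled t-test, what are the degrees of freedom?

df = n₁ + n₂ − 2 = 10 + 12 − 2 = 20

degrees of freedom = 20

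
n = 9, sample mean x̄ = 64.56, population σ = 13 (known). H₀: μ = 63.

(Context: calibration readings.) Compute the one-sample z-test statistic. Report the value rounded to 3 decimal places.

SE = σ/√n = 13/√9 = 4.3333
z = (x̄−μ₀)/SE = (64.56−63)/4.3333 = 0.3600

test statistic = 0.360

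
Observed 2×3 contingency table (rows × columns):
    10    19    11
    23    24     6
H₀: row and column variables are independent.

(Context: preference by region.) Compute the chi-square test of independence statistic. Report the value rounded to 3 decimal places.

test statistic = 5.463

Row totals [40, 53], col totals [33, 43, 17], n=93
χ² = (10−14.19)²/14.19 + (19−18.49)²/18.49 + (11−7.31)²/7.31 + (23−18.81)²/18.81 + (24−24.51)²/24.51 + (6−9.69)²/9.69 = 5.4627
df = 2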